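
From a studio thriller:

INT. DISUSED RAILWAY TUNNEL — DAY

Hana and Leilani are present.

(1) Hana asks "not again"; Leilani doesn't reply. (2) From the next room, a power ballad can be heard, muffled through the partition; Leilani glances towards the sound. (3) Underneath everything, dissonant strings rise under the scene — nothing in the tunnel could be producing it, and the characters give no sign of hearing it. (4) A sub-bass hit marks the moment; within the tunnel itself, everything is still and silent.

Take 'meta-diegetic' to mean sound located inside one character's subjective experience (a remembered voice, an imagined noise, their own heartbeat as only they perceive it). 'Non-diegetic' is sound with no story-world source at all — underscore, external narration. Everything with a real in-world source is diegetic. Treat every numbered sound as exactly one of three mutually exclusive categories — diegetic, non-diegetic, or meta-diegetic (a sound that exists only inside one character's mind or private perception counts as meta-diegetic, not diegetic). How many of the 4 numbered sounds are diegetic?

2

(1) spoken by a character present in the story world → diegetic.
Sound (2): it's coming from the next room — a location within the story world — and Leilani reacts, so diegetic.
(3) it has no source in the story world and no character can hear it — it's underscore → non-diegetic.
(4) nothing in the scene produces it; it's an accent added for the audience → non-diegetic.
Diegetic: (1), (2) — that's 2.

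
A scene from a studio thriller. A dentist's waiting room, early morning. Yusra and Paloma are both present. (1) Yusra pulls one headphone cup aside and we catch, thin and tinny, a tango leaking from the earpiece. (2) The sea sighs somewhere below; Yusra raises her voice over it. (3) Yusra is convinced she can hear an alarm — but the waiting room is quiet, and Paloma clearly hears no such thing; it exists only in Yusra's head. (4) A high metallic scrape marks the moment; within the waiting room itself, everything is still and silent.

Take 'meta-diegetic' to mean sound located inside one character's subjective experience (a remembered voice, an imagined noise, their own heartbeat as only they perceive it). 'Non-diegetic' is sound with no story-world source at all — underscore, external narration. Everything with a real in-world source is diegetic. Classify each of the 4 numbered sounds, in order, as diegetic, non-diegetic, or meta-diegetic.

diegetic, diegetic, meta-diegetic, non-diegetic

Sound (1): the headphones are an on-screen source, so diegetic.
(2) the sea is part of the location's real environment → diegetic.
(3) the sound is imagined by Yusra; nothing in the story world is producing it and Paloma can't hear it → meta-diegetic.
(4) an editorial stinger — it belongs to the cut, not the story world → non-diegetic.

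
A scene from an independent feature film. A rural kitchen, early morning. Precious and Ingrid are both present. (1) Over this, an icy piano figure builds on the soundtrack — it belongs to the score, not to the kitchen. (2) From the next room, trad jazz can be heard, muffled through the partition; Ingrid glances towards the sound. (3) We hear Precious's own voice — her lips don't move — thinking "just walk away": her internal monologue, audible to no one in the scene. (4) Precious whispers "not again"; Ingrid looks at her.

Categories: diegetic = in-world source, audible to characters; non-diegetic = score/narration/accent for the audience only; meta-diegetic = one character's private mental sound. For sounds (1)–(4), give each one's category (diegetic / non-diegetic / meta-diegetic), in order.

(1) is non-diegetic: nothing in the kitchen produces it and the characters don't hear it — pure soundtrack.
(2) is diegetic: it's coming from the next room — a location within the story world — and Ingrid reacts.
(3) internal monologue — inside Precious's mind, not spoken into the scene → meta-diegetic.
(4) Precious is a character speaking aloud in the scene → diegetic.

non-diegetic, diegetic, meta-diegetic, diegetic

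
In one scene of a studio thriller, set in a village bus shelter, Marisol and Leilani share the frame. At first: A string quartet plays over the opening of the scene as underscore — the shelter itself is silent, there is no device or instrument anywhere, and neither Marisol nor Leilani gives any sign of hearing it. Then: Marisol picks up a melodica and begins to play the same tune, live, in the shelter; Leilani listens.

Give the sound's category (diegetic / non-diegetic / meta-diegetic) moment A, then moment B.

non-diegetic, diegetic

Moment A: no in-world source exists and no character can hear it — underscore → non-diegetic.
Moment B: a melodica is now a real source in the story world and the characters hear it → diegetic.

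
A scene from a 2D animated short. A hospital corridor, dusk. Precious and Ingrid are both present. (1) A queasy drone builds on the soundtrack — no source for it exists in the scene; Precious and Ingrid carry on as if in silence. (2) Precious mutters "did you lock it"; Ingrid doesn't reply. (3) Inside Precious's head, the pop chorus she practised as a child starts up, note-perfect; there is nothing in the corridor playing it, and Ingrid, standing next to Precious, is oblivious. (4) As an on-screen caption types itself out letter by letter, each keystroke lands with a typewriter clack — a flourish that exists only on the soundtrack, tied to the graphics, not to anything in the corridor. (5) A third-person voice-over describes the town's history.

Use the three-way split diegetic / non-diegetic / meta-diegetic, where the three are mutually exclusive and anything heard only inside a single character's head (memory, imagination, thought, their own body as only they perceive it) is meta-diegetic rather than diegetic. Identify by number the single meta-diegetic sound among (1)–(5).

(1) it has no source in the story world and no character can hear it — it's underscore → non-diegetic.
(2) is diegetic: spoken by a character present in the story world.
(3) the music is a memory playing inside Precious's mind alone; no real-world source, Ingrid can't hear it → meta-diegetic.
(4) sound married to a title/caption — outside the diegesis by definition → non-diegetic.
(5) external voice-over — not a character, not heard by anyone in the scene → non-diegetic.
Only (3) is meta-diegetic.

3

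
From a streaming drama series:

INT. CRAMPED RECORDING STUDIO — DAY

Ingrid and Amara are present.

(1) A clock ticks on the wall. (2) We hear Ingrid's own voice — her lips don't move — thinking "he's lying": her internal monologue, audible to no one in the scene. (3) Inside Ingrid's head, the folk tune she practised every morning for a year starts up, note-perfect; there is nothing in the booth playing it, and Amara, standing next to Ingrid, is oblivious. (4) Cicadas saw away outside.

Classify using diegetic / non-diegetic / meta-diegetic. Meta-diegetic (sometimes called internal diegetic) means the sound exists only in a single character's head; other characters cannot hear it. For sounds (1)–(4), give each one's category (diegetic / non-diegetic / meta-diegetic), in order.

diegetic, meta-diegetic, meta-diegetic, diegetic

(1) is diegetic: a clock is a real object/event in the scene's world.
(2) Ingrid's thought-voice: a private mental sound no other character can hear → meta-diegetic.
(3) the music is a memory playing inside Ingrid's mind alone; no real-world source, Amara can't hear it → meta-diegetic.
(4) it's the actual ambient sound of the location → diegetic.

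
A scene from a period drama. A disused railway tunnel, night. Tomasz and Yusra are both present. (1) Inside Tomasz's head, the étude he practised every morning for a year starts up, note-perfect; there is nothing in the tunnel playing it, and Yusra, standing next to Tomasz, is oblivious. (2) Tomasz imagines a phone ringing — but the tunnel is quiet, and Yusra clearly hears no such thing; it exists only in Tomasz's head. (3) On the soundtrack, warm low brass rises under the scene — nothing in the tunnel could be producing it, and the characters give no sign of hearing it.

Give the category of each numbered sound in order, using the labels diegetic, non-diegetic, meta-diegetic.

meta-diegetic, meta-diegetic, non-diegetic

Sound (1): remembered music, private to Tomasz — Yusra is oblivious because it isn't in the room, so meta-diegetic.
(2) is meta-diegetic: the sound is imagined by Tomasz; nothing in the story world is producing it and Yusra can't hear it.
(3) it has no source in the story world and no character can hear it — it's underscore → non-diegetic.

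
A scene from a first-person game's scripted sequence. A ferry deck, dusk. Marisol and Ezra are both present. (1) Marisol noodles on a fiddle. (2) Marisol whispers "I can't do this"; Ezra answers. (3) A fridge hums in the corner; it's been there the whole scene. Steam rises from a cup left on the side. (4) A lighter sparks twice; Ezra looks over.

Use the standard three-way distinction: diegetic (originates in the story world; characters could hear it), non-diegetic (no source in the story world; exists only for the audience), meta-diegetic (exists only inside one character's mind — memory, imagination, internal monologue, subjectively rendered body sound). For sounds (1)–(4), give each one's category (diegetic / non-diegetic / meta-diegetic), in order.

(1) Marisol is producing the music live, in the story world → diegetic.
(2) is diegetic: Marisol is a character speaking aloud in the scene.
(3) it's the actual ambient sound of the location → diegetic.
(4) is diegetic: an in-world source (a lighter); characters could hear it.

diegetic, diegetic, diegetic, diegetic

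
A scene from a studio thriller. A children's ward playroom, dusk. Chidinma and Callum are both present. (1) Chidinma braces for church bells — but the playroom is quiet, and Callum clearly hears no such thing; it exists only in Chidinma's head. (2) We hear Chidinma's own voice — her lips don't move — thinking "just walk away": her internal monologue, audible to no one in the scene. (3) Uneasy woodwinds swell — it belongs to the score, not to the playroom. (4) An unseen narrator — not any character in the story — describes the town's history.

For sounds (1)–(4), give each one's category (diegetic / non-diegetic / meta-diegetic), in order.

Sound (1): the sound is imagined by Chidinma; nothing in the story world is producing it and Callum can't hear it, so meta-diegetic.
(2) Chidinma's thought-voice: a private mental sound no other character can hear → meta-diegetic.
Sound (3): it has no source in the story world and no character can hear it — it's underscore, so non-diegetic.
Sound (4): external voice-over — not a character, not heard by anyone in the scene, so non-diegetic.

meta-diegetic, meta-diegetic, non-diegetic, non-diegetic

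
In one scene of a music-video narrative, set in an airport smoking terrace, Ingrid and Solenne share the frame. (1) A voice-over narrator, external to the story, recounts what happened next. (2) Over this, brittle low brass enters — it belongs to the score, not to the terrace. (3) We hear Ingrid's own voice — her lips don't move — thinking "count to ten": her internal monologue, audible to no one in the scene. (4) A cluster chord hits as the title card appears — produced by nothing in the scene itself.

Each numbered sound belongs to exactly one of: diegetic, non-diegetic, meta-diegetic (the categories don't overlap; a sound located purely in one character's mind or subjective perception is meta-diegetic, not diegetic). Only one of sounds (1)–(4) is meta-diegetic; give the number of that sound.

3

Sound (1): external voice-over — not a character, not heard by anyone in the scene, so non-diegetic.
(2) it has no source in the story world and no character can hear it — it's underscore → non-diegetic.
(3) Ingrid's thought-voice: a private mental sound no other character can hear → meta-diegetic.
(4) is non-diegetic: an editorial stinger — it belongs to the cut, not the story world.
Only (3) is meta-diegetic.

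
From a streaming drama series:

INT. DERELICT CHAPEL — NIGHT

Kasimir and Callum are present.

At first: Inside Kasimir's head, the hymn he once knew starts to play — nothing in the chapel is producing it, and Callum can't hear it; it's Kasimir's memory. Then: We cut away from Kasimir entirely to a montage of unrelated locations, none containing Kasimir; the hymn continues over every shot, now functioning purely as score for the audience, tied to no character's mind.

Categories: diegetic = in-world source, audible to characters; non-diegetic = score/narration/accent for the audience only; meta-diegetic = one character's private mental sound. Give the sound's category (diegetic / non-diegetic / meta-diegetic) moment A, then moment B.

meta-diegetic, non-diegetic

Moment A: the music lives inside Kasimir's mind alone; Callum can't hear it → meta-diegetic.
Moment B: once it plays over shots Kasimir isn't in, detached from any character's subjectivity, it's conventional underscore → non-diegetic.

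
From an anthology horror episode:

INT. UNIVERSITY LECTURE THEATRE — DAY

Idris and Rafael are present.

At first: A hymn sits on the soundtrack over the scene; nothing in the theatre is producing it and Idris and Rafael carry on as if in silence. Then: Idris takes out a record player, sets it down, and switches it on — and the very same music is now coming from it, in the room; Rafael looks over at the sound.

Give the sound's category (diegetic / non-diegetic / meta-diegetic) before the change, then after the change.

Before the change: no in-world source exists and no character can hear it — underscore → non-diegetic.
After the change: a record player is now a real source in the story world and the characters hear it → diegetic.

non-diegetic, diegetic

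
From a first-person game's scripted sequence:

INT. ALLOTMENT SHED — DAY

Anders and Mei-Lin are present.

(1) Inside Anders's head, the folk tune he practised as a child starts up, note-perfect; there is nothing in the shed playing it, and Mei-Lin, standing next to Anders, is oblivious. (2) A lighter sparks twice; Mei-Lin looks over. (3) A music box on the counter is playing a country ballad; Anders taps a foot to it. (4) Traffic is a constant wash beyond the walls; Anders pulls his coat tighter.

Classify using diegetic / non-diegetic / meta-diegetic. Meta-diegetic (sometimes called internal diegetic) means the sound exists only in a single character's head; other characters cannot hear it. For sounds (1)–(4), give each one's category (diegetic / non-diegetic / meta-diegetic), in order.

(1) is meta-diegetic: the music is a memory playing inside Anders's mind alone; no real-world source, Mei-Lin can't hear it.
(2) a lighter is a real object/event in the scene's world → diegetic.
Sound (3): the music comes from an on-screen device that Anders responds to, so diegetic.
(4) is diegetic: it's the actual ambient sound of the location.

meta-diegetic, diegetic, diegetic, diegetic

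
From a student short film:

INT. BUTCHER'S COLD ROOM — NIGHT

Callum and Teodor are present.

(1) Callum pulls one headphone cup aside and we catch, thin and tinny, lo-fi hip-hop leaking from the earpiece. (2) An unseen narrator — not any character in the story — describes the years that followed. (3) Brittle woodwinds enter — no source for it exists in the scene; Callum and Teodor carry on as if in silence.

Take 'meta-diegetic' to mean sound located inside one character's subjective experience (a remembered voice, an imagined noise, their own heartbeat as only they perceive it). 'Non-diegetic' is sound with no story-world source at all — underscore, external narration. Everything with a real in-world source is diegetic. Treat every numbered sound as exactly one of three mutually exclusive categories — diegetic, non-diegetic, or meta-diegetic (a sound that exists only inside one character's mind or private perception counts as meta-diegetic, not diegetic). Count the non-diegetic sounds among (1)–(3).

2

(1) the headphones are an on-screen source → diegetic.
Sound (2): the narrator exists outside the story world, addressing only the audience, so non-diegetic.
Sound (3): it has no source in the story world and no character can hear it — it's underscore, so non-diegetic.
Non-diegetic: (2), (3) — that's 2.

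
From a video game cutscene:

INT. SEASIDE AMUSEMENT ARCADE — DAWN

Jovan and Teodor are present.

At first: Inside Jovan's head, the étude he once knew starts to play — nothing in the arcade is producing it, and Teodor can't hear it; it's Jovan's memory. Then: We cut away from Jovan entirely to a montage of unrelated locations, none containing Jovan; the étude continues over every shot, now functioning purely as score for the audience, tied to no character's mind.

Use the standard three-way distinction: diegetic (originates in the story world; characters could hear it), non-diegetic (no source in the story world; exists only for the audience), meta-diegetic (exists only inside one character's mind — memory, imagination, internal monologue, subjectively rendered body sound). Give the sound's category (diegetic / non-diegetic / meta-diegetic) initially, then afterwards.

meta-diegetic, non-diegetic

Initially: the music lives inside Jovan's mind alone; Teodor can't hear it → meta-diegetic.
Afterwards: once it plays over shots Jovan isn't in, detached from any character's subjectivity, it's conventional underscore → non-diegetic.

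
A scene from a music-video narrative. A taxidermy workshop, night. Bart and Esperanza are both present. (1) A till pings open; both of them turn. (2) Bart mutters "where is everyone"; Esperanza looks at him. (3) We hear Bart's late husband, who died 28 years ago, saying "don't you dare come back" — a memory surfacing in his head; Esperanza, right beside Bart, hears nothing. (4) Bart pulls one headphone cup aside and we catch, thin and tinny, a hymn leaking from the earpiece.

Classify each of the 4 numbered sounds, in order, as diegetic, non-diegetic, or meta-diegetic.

(1) the sound comes from a till physically present in the location → diegetic.
Sound (2): spoken by a character present in the story world, so diegetic.
Sound (3): the voice is a memory playing only inside Bart's mind; Esperanza can't hear it, so meta-diegetic.
(4) the earpiece is a real device on Bart's head — source music → diegetic.

diegetic, diegetic, meta-diegetic, diegetic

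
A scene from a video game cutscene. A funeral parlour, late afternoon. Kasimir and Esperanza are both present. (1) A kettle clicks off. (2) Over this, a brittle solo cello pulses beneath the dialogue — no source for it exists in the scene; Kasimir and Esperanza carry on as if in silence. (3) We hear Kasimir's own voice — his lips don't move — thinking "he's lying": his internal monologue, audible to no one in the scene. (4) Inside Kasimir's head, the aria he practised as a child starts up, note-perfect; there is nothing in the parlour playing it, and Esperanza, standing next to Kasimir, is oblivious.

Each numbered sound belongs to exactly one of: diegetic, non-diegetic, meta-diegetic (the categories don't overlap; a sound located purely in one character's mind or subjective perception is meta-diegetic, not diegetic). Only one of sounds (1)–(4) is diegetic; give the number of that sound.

Sound (1): the sound comes from a kettle physically present in the location, so diegetic.
(2) nothing in the parlour produces it and the characters don't hear it — pure soundtrack → non-diegetic.
Sound (3): internal monologue — inside Kasimir's mind, not spoken into the scene, so meta-diegetic.
Sound (4): the music is a memory playing inside Kasimir's mind alone; no real-world source, Esperanza can't hear it, so meta-diegetic.
Only (1) is diegetic.

1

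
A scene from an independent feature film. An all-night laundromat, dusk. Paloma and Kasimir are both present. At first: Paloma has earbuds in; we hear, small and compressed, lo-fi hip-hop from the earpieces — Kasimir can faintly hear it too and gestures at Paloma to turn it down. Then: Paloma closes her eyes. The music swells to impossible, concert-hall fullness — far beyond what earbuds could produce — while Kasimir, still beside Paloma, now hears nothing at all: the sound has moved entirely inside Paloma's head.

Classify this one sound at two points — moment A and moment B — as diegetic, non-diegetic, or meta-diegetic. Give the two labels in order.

diegetic, meta-diegetic

Moment A: the earbuds are a physical source both characters can hear → diegetic.
Moment B: the music now exists only as Paloma's subjective experience; Kasimir can no longer hear it → meta-diegetic.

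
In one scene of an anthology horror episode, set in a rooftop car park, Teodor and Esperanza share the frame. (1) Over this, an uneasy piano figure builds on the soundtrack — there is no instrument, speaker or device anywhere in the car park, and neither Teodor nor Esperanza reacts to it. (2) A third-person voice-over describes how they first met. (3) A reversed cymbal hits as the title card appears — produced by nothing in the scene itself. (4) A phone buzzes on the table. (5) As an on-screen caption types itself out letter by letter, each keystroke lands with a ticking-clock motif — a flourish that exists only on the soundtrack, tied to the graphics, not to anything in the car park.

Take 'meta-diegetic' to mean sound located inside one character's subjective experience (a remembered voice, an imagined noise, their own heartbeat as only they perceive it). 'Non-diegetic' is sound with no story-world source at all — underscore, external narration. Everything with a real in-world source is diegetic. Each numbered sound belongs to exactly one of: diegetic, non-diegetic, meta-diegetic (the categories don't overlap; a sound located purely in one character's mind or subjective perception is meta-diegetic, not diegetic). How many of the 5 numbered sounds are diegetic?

(1) score with no on-screen or off-screen source; it exists for the audience alone → non-diegetic.
(2) is non-diegetic: the narrator exists outside the story world, addressing only the audience.
(3) nothing in the scene produces it; it's an accent added for the audience → non-diegetic.
(4) is diegetic: a phone is a real object/event in the scene's world.
(5) it accompanies on-screen graphics, not anything inside the story world → non-diegetic.
So 1 of the 5 is diegetic: (4).

1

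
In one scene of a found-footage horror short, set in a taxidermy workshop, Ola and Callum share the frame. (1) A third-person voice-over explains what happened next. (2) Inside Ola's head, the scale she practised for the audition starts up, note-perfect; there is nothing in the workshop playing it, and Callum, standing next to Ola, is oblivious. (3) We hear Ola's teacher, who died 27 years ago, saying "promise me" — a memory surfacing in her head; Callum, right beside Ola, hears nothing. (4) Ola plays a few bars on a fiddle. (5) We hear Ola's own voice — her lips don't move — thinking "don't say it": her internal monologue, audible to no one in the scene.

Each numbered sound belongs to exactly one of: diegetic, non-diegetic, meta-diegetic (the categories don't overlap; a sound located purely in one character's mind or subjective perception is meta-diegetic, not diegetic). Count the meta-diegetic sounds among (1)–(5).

(1) is non-diegetic: commentary laid over the scene from outside the fiction.
(2) it lives in Ola's subjectivity, not in the workshop → meta-diegetic.
Sound (3): the voice is a memory playing only inside Ola's mind; Callum can't hear it, so meta-diegetic.
(4) a character is playing a fiddle on screen → diegetic.
(5) internal monologue — inside Ola's mind, not spoken into the scene → meta-diegetic.
So 3 of the 5 are meta-diegetic: (2), (3), (5).

3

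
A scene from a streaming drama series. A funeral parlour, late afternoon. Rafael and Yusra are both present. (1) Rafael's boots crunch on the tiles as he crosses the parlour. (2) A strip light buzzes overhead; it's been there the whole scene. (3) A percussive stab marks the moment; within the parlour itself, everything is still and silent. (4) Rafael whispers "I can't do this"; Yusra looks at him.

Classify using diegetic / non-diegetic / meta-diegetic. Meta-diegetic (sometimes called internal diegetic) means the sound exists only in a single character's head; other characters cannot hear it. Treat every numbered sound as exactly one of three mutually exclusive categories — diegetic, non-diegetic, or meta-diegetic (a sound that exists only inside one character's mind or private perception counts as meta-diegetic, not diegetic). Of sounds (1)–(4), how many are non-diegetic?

1

(1) is diegetic: it's the physical sound of Rafael moving in the space.
Sound (2): ambient/room sound belonging to the story's physical space, so diegetic.
(3) an editorial stinger — it belongs to the cut, not the story world → non-diegetic.
(4) is diegetic: spoken by a character present in the story world.
So 1 of the 4 is non-diegetic: (3).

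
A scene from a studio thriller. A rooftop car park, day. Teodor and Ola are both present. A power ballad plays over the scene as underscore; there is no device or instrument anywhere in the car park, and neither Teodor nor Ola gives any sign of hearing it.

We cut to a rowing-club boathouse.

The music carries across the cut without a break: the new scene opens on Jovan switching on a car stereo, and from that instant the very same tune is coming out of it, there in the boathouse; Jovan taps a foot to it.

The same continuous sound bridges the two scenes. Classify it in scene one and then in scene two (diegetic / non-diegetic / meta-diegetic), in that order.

Scene one: there's no in-world source anywhere and no character hears it — underscore for the audience only → non-diegetic.
Scene two: once Jovan turns on a car stereo, the music has a real source in the story world and Jovan reacts to it → diegetic.

non-diegetic, diegetic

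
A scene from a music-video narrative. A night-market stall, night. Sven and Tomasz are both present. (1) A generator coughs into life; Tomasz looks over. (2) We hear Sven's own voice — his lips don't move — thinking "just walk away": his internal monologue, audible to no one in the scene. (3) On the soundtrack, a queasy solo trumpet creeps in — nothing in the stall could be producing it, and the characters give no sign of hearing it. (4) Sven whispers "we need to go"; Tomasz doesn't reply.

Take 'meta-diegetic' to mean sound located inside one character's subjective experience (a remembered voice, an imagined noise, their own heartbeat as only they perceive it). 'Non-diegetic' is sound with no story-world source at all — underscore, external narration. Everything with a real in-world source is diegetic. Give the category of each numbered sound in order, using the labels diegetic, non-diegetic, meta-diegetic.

(1) is diegetic: a generator is a real object/event in the scene's world.
Sound (2): it's Sven's unspoken thought, heard only by the audience via his subjectivity, so meta-diegetic.
(3) nothing in the stall produces it and the characters don't hear it — pure soundtrack → non-diegetic.
Sound (4): spoken by a character present in the story world, so diegetic.

diegetic, meta-diegetic, non-diegetic, diegetic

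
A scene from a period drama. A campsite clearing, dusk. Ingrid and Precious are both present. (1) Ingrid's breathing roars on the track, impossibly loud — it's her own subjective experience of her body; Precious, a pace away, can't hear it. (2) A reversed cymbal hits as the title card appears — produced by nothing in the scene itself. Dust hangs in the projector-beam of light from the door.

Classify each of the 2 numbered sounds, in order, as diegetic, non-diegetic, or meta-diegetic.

Sound (1): point-of-audition from inside Ingrid's body; not a sound in the room, so meta-diegetic.
Sound (2): it's a sound-design accent with no in-world source; no one in the scene can hear it, so non-diegetic.

meta-diegetic, non-diegetic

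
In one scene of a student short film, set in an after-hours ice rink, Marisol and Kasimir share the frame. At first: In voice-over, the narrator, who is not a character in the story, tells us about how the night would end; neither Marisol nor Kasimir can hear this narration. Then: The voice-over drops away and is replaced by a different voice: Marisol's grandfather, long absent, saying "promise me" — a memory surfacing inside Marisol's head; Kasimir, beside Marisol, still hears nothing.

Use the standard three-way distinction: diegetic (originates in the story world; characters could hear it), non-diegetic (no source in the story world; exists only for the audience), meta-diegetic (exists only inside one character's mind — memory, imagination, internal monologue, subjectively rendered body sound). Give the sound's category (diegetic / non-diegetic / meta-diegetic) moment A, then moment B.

non-diegetic, meta-diegetic

Moment A: the external narrator addresses only the audience — outside the story world → non-diegetic.
Moment B: the replacement voice is a memory inside Marisol's mind specifically → meta-diegetic.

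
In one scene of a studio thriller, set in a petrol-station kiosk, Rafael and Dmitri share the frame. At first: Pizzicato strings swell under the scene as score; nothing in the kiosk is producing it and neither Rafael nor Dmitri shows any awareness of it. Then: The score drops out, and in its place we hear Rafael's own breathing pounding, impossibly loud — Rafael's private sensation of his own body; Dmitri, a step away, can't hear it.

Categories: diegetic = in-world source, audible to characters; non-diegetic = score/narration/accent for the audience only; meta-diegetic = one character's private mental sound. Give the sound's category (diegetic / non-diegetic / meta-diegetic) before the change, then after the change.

non-diegetic, meta-diegetic

Before the change: underscore with no in-world source, inaudible to the characters → non-diegetic.
After the change: the body sound is Rafael's subjective perception alone — Dmitri can't hear it → meta-diegetic.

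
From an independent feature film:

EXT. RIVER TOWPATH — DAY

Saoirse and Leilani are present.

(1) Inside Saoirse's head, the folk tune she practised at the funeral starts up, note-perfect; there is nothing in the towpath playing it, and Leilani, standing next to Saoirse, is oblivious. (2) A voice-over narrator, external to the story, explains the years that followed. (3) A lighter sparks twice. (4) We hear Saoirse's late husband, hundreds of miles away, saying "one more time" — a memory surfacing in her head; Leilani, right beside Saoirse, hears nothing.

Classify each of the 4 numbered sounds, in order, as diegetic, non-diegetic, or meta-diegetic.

Sound (1): remembered music, private to Saoirse — Leilani is oblivious because it isn't in the room, so meta-diegetic.
Sound (2): the narrator exists outside the story world, addressing only the audience, so non-diegetic.
(3) is diegetic: the sound comes from a lighter physically present in the location.
Sound (4): a remembered line, private to Saoirse — not present in the room, not audible to Leilani, so meta-diegetic.

meta-diegetic, non-diegetic, diegetic, meta-diegetic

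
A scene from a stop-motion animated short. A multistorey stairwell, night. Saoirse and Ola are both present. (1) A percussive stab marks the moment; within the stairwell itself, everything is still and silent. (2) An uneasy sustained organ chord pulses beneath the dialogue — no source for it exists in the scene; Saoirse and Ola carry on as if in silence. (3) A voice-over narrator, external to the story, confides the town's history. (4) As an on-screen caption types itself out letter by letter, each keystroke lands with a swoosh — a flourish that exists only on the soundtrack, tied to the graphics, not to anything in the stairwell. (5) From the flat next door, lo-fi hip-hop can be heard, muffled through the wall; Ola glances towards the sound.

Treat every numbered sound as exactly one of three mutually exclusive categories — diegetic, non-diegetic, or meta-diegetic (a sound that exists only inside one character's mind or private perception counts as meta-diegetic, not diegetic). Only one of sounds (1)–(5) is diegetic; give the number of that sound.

5

(1) is non-diegetic: an editorial stinger — it belongs to the cut, not the story world.
Sound (2): score with no on-screen or off-screen source; it exists for the audience alone, so non-diegetic.
(3) commentary laid over the scene from outside the fiction → non-diegetic.
(4) is non-diegetic: sound married to a title/caption — outside the diegesis by definition.
(5) is diegetic: it's coming from the flat next door — a location within the story world — and Ola reacts.
Only (5) is diegetic.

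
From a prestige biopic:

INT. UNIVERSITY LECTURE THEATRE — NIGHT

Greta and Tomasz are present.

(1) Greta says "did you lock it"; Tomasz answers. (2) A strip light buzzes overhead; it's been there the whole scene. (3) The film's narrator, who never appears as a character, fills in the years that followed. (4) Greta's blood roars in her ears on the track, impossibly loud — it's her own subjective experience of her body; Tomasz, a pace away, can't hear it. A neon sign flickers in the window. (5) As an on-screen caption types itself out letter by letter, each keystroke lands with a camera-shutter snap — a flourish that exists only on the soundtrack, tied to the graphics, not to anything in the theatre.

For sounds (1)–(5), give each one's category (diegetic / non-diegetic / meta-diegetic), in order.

diegetic, diegetic, non-diegetic, meta-diegetic, non-diegetic

(1) is diegetic: spoken by a character present in the story world.
(2) is diegetic: a strip light is part of the location's real environment.
(3) is non-diegetic: commentary laid over the scene from outside the fiction.
(4) point-of-audition from inside Greta's body; not a sound in the room → meta-diegetic.
Sound (5): it accompanies on-screen graphics, not anything inside the story world, so non-diegetic.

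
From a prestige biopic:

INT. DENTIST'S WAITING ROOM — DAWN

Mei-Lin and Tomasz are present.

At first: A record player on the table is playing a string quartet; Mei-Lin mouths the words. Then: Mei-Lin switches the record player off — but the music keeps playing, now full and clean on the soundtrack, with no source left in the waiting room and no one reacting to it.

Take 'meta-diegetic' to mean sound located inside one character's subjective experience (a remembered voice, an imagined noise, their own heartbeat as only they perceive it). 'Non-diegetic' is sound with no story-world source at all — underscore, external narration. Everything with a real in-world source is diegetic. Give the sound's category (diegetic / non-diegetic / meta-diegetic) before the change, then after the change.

diegetic, non-diegetic

Before the change: a record player is a real in-scene source and Mei-Lin reacts to it → diegetic.
After the change: there is no longer any in-world source and no one can hear it — it has become underscore → non-diegetic.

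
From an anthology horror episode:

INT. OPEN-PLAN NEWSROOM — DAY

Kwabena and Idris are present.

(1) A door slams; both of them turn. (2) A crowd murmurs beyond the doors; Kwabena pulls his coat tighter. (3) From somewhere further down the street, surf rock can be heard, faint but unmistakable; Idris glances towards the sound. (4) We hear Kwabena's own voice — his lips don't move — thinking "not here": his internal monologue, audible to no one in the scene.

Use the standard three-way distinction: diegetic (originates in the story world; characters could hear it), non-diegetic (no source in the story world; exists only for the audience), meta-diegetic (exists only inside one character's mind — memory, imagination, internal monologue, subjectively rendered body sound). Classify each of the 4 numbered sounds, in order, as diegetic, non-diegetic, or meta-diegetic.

(1) is diegetic: a door is a real object/event in the scene's world.
Sound (2): it's the actual ambient sound of the location, so diegetic.
(3) it's coming from somewhere further down the street — a location within the story world — and Idris reacts → diegetic.
(4) it's Kwabena's unspoken thought, heard only by the audience via his subjectivity → meta-diegetic.

diegetic, diegetic, diegetic, meta-diegetic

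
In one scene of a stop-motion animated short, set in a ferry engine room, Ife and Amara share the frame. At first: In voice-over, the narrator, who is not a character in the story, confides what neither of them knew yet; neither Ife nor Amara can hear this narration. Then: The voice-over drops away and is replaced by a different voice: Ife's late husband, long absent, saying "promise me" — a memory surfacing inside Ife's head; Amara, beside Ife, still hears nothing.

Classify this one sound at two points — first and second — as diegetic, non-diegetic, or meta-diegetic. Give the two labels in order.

First: the external narrator addresses only the audience — outside the story world → non-diegetic.
Second: the replacement voice is a memory inside Ife's mind specifically → meta-diegetic.

non-diegetic, meta-diegetic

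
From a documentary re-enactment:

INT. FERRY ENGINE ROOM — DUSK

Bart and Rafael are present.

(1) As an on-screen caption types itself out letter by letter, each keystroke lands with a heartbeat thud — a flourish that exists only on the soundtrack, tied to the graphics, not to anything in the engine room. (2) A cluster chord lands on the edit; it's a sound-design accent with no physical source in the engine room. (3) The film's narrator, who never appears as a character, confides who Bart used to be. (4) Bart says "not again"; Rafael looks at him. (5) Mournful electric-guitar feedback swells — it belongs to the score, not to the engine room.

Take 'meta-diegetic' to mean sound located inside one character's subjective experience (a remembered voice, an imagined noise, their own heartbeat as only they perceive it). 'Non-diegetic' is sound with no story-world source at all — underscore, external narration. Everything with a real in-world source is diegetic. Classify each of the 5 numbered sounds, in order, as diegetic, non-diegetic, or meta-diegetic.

non-diegetic, non-diegetic, non-diegetic, diegetic, non-diegetic

Sound (1): sound married to a title/caption — outside the diegesis by definition, so non-diegetic.
(2) is non-diegetic: it's a sound-design accent with no in-world source; no one in the scene can hear it.
Sound (3): commentary laid over the scene from outside the fiction, so non-diegetic.
(4) is diegetic: spoken by a character present in the story world.
(5) it has no source in the story world and no character can hear it — it's underscore → non-diegetic.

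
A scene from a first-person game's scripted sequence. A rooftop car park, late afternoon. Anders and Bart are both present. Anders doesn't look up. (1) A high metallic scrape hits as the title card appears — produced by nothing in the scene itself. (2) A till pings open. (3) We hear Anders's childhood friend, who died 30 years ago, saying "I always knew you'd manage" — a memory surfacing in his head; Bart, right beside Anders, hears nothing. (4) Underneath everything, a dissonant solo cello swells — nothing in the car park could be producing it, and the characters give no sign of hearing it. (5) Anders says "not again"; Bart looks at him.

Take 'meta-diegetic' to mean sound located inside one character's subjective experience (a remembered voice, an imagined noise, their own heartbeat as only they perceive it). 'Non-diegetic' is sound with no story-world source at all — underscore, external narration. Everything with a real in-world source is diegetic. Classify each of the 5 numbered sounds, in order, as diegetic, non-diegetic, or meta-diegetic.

non-diegetic, diegetic, meta-diegetic, non-diegetic, diegetic

(1) is non-diegetic: an editorial stinger — it belongs to the cut, not the story world.
Sound (2): an in-world source (a till); characters could hear it, so diegetic.
Sound (3): the voice is a memory playing only inside Anders's mind; Bart can't hear it, so meta-diegetic.
(4) is non-diegetic: it has no source in the story world and no character can hear it — it's underscore.
(5) spoken by a character present in the story world → diegetic.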